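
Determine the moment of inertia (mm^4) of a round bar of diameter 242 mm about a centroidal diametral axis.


r = d / 2 = 242 / 2 = 121.0 mm
I = pi * r^4 / 4 = pi * 121.0^4 / 4
= 168357071.45 mm^4

168357071.45 mm^4


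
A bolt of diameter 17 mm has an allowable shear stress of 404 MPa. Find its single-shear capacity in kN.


A = pi * d^2 / 4 = pi * 17^2 / 4 = 226.9801 mm^2
V = f_v * A / 1000 = 404 * 226.9801 / 1000
= 91.6999 kN

91.6999 kN


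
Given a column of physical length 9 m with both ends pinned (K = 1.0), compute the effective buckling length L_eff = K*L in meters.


L_eff = K * L
= 1.0 * 9
= 9.0 m

9.0 m


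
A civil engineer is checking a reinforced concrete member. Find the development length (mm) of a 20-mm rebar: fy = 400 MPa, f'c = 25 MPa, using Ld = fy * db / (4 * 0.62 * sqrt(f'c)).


Ld = (fy * db) / (4 * 0.62 * sqrt(f'c))
= (400 * 20) / (4 * 0.62 * sqrt(25))
= 8000 / 12.4
= 645.16 mm

645.16 mm


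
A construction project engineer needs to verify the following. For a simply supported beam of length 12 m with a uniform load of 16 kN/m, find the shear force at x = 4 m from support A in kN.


R_A = w * L / 2 = 16 * 12 / 2 = 96.0 kN
V(x) = R_A - w * x = 96.0 - 16 * 4
= 32.0 kN

32.0 kN


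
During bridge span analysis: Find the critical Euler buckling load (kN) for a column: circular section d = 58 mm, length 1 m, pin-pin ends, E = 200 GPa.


I = pi * d^4 / 64 = 555497.2 mm^4
L = 1000.0 mm
P_cr = pi^2 * E * I / L^2
= 9.8696 * 200000.0 * 555497.2 / 1000.0^2
= 1096507.52 N = 1096.5075 kN

1096.5075 kN


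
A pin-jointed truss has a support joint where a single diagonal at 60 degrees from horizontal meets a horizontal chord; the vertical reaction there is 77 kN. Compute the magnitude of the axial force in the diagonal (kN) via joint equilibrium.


At the joint, only the diagonal has a vertical component, so vertical equilibrium gives:
F * sin(60) = 77
F = 77 / sin(60)
= 77 / 0.866025
= 88.91 kN

88.91 kN


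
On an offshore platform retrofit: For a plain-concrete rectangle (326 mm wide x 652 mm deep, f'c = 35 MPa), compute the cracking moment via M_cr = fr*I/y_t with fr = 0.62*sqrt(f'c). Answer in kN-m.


fr = 0.62 * sqrt(35) = 0.62 * 5.9161 = 3.668 MPa
I = 326 * 652^3 / 12 = 7529725450.67 mm^4
y_t = 326.0 mm
M_cr = fr * I / y_t = 3.668 * 7529725450.67 / 326.0 N-mm
= 84.7203 kN-m

84.7203 kN-m


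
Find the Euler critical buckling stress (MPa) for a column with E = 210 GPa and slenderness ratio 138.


sigma_cr = pi^2 * E / lambda^2
= 9.8696 * 210000.0 / 138^2
= 9.8696 * 210000.0 / 19044
= 108.8331 MPa

108.8331 MPa


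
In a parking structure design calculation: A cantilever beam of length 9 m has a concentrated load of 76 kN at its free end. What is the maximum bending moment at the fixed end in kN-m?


For a cantilever with a point load at the free end:
M_max = P * L = 76 * 9 = 684 kN-m

684 kN-m


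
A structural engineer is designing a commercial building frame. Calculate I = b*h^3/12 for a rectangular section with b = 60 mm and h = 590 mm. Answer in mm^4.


I = b * h^3 / 12
= 60 * 590^3 / 12
= 60 * 205379000 / 12
= 1026895000.0 mm^4

1026895000.0 mm^4


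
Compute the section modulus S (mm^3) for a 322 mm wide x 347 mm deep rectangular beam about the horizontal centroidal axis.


S = b * h^2 / 6
= 322 * 347^2 / 6
= 322 * 120409 / 6
= 6461949.67 mm^3

6461949.67 mm^3


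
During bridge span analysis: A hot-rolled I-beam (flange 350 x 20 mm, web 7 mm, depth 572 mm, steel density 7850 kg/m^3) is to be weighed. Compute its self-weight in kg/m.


A_flanges = 2 * 350 * 20 = 14000 mm^2
A_web = (572 - 2 * 20) * 7 = 3724 mm^2
A_total = 14000 + 3724 = 17724 mm^2 = 0.017724 m^2
Weight = rho * A = 7850 * 0.017724 = 139.1334 kg/m

139.1334 kg/m


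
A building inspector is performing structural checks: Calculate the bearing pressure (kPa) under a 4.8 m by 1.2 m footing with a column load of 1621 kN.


A = 4.8 * 1.2 = 5.76 m^2
q = P / A = 1621 / 5.76
= 281.4236 kPa

281.4236 kPa


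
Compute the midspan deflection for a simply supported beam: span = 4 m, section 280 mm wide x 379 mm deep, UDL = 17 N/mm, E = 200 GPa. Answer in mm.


I = 280 * 379^3 / 12 = 1270265243.33 mm^4
L = 4000.0 mm, w = 17 N/mm, E = 200000.0 MPa
delta = 5 * w * L^4 / (384 * E * I)
= 5 * 17 * 4000.0^4 / (384 * 200000.0 * 1270265243.33)
= 0.2231 mm

0.2231 mm


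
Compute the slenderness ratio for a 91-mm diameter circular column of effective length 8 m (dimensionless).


Radius of gyration r = d / 4 = 91 / 4 = 22.75 mm
L_eff = 8000.0 mm
Slenderness ratio = L / r = 8000.0 / 22.75 = 351.65 (dimensionless)

351.65 (dimensionless)


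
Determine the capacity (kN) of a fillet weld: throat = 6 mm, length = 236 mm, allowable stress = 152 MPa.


Strength = throat * length * allowable stress
= 6 * 236 * 152 N
= 215232 N
= 215.23 kN

215.23 kN


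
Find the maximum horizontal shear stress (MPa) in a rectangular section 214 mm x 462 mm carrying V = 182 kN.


A = b * h = 214 * 462 = 98868 mm^2
V = 182 kN = 182000.0 N
tau_max = 1.5 * V / A = 1.5 * 182000.0 / 98868
= 2.7613 MPa

2.7613 MPa


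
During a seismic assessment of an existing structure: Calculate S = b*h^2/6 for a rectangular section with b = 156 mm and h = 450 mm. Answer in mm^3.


S = b * h^2 / 6
= 156 * 450^2 / 6
= 156 * 202500 / 6
= 5265000.0 mm^3

5265000.0 mm^3


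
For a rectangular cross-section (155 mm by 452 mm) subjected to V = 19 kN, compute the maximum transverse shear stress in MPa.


A = b * h = 155 * 452 = 70060 mm^2
V = 19 kN = 19000.0 N
tau_max = 1.5 * V / A = 1.5 * 19000.0 / 70060
= 0.4068 MPa

0.4068 MPa


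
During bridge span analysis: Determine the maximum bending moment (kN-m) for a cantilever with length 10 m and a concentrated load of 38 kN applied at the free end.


For a cantilever with a point load at the free end:
M_max = P * L = 38 * 10 = 380 kN-m

380 kN-m


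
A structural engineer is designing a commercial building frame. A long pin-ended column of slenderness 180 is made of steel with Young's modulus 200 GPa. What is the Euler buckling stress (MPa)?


sigma_cr = pi^2 * E / lambda^2
= 9.8696 * 200000.0 / 180^2
= 9.8696 * 200000.0 / 32400
= 60.9235 MPa

60.9235 MPa


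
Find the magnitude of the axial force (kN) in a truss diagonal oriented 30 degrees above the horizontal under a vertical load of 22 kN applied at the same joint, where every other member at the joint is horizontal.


At the joint, only the diagonal has a vertical component, so vertical equilibrium gives:
F * sin(30) = 22
F = 22 / sin(30)
= 22 / 0.5
= 44.0 kN

44.0 kN


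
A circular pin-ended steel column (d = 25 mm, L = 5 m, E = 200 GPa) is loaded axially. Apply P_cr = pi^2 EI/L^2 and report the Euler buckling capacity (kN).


I = pi * d^4 / 64 = 19174.76 mm^4
L = 5000.0 mm
P_cr = pi^2 * E * I / L^2
= 9.8696 * 200000.0 * 19174.76 / 5000.0^2
= 1513.98 N = 1.514 kN

1.514 kN


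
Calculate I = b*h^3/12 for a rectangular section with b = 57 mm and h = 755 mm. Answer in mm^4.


I = b * h^3 / 12
= 57 * 755^3 / 12
= 57 * 430368875 / 12
= 2044252156.25 mm^4

2044252156.25 mm^4


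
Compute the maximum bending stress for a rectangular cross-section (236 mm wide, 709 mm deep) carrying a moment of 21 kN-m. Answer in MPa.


I = b * h^3 / 12 = 236 * 709^3 / 12 = 7009216303.67 mm^4
y = h / 2 = 709 / 2 = 354.5 mm
M = 21 kN-m = 21000000.0 N-mm
sigma = M * y / I = 21000000.0 * 354.5 / 7009216303.67
= 1.06 MPa

1.06 MPa


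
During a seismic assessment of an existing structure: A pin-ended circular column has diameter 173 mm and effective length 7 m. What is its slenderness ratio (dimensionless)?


Radius of gyration r = d / 4 = 173 / 4 = 43.25 mm
L_eff = 7000.0 mm
Slenderness ratio = L / r = 7000.0 / 43.25 = 161.85 (dimensionless)

161.85 (dimensionless)


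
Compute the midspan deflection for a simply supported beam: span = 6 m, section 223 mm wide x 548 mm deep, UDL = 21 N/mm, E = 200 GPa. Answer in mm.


I = 223 * 548^3 / 12 = 3058195834.67 mm^4
L = 6000.0 mm, w = 21 N/mm, E = 200000.0 MPa
delta = 5 * w * L^4 / (384 * E * I)
= 5 * 21 * 6000.0^4 / (384 * 200000.0 * 3058195834.67)
= 0.5794 mm

0.5794 mm


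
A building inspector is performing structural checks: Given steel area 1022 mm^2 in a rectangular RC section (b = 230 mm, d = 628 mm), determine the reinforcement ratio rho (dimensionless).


rho = As / (b * d)
= 1022 / (230 * 628)
= 1022 / 144440
= 0.007076 (dimensionless)

0.007076 (dimensionless)


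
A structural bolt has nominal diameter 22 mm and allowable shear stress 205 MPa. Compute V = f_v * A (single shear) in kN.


A = pi * d^2 / 4 = pi * 22^2 / 4 = 380.1327 mm^2
V = f_v * A / 1000 = 205 * 380.1327 / 1000
= 77.9272 kN

77.9272 kN


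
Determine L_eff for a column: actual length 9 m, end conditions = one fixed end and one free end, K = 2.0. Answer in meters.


L_eff = K * L
= 2.0 * 9
= 18.0 m

18.0 m


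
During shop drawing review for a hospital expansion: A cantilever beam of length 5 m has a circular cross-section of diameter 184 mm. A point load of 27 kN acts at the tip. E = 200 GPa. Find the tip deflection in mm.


I = pi * d^4 / 64 = pi * 184^4 / 64 = 56265371.51 mm^4
L = 5000.0 mm, P = 27000.0 N, E = 200000.0 MPa
delta = P * L^3 / (3 * E * I)
= 27000.0 * 5000.0^3 / (3 * 200000.0 * 56265371.51)
= 99.9727 mm

99.9727 mm


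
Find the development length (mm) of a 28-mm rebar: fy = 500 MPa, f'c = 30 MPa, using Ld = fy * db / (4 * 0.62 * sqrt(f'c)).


Ld = (fy * db) / (4 * 0.62 * sqrt(f'c))
= (500 * 28) / (4 * 0.62 * sqrt(30))
= 14000 / 13.5835
= 1030.66 mm

1030.66 mm


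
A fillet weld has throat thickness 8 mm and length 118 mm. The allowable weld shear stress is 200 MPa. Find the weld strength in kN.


Strength = throat * length * allowable stress
= 8 * 118 * 200 N
= 188800 N
= 188.8 kN

188.8 kN


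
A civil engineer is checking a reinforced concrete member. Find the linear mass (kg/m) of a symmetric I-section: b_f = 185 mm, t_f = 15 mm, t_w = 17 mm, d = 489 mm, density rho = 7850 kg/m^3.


A_flanges = 2 * 185 * 15 = 5550 mm^2
A_web = (489 - 2 * 15) * 17 = 7803 mm^2
A_total = 5550 + 7803 = 13353 mm^2 = 0.013353 m^2
Weight = rho * A = 7850 * 0.013353 = 104.821 kg/m

104.821 kg/m


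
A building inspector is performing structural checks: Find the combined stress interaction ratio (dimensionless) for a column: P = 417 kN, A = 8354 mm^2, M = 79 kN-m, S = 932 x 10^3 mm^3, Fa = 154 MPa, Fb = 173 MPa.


f_a = P / A = 417000.0 / 8354 = 49.9162 MPa
f_b = M / S = 79000000.0 / 932000.0 = 84.7639 MPa
Ratio = f_a / Fa + f_b / Fb
= 49.9162 / 154 + 84.7639 / 173
= 0.8141 (dimensionless)

0.8141 (dimensionless)


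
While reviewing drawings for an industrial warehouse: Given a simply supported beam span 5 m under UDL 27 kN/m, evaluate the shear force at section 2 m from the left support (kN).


R_A = w * L / 2 = 27 * 5 / 2 = 67.5 kN
V(x) = R_A - w * x = 67.5 - 27 * 2
= 13.5 kN

13.5 kN


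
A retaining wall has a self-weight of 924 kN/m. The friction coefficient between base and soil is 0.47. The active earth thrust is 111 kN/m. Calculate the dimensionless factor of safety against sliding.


Resisting force = mu * W = 0.47 * 924 = 434.28 kN/m
FOS = Resisting / Driving = 434.28 / 111
= 3.9124 (dimensionless)

3.9124 (dimensionless)


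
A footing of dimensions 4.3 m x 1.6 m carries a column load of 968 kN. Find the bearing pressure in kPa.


A = 4.3 * 1.6 = 6.88 m^2
q = P / A = 968 / 6.88
= 140.6977 kPa

140.6977 kPa


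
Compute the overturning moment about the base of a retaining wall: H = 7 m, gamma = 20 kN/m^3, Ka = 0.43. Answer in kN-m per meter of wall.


Pa = 0.5 * Ka * gamma * H^2
= 0.5 * 0.43 * 20 * 7^2
= 210.7 kN/m
Arm = H / 3 = 7 / 3 = 2.3333 m
Mo = Pa * arm = Pa * H / 3 = 210.7 * 7 / 3 = 491.6333 kN-m/m

491.6333 kN-m/m


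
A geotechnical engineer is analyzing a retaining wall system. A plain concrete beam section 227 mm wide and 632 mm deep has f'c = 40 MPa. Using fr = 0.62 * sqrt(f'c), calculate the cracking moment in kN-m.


fr = 0.62 * sqrt(40) = 0.62 * 6.3246 = 3.9212 MPa
I = 227 * 632^3 / 12 = 4775247061.33 mm^4
y_t = 316.0 mm
M_cr = fr * I / y_t = 3.9212 * 4775247061.33 / 316.0 N-mm
= 59.2557 kN-m

59.2557 kN-m


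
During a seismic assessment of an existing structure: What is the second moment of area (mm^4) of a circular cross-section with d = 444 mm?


r = d / 2 = 444 / 2 = 222.0 mm
I = pi * r^4 / 4 = pi * 222.0^4 / 4
= 1907663539.08 mm^4

1907663539.08 mm^4


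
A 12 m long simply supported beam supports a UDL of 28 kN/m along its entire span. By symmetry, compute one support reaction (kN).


Total load = w * L = 28 * 12 = 336 kN
By symmetry, each reaction R = total / 2 = 336 / 2 = 168.0 kN

168.0 kN


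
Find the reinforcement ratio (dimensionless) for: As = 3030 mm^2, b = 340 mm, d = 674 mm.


rho = As / (b * d)
= 3030 / (340 * 674)
= 3030 / 229160
= 0.013222 (dimensionless)

0.013222 (dimensionless)


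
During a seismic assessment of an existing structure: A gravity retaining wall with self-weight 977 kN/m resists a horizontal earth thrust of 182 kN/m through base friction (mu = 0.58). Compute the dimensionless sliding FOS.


Resisting force = mu * W = 0.58 * 977 = 566.66 kN/m
FOS = Resisting / Driving = 566.66 / 182
= 3.1135 (dimensionless)

3.1135 (dimensionless)


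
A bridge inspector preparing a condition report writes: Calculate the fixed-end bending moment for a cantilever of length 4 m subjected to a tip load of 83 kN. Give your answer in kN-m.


For a cantilever with a point load at the free end:
M_max = P * L = 83 * 4 = 332 kN-m

332 kN-m


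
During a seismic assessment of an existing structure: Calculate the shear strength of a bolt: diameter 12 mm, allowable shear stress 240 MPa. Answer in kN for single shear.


A = pi * d^2 / 4 = pi * 12^2 / 4 = 113.0973 mm^2
V = f_v * A / 1000 = 240 * 113.0973 / 1000
= 27.1434 kN

27.1434 kN


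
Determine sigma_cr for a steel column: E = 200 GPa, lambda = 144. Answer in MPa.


sigma_cr = pi^2 * E / lambda^2
= 9.8696 * 200000.0 / 144^2
= 9.8696 * 200000.0 / 20736
= 95.1929 MPa

95.1929 MPa


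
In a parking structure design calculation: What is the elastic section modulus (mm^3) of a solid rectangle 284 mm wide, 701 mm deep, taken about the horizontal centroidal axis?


S = b * h^2 / 6
= 284 * 701^2 / 6
= 284 * 491401 / 6
= 23259647.33 mm^3

23259647.33 mm^3


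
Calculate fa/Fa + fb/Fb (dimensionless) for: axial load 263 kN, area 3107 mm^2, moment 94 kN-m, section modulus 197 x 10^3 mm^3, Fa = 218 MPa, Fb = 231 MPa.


f_a = P / A = 263000.0 / 3107 = 84.6476 MPa
f_b = M / S = 94000000.0 / 197000.0 = 477.1574 MPa
Ratio = f_a / Fa + f_b / Fb
= 84.6476 / 218 + 477.1574 / 231
= 2.4539 (dimensionless)

2.4539 (dimensionless)


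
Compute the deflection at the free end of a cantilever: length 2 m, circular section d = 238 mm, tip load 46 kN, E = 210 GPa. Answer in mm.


I = pi * d^4 / 64 = pi * 238^4 / 64 = 157498973.25 mm^4
L = 2000.0 mm, P = 46000.0 N, E = 210000.0 MPa
delta = P * L^3 / (3 * E * I)
= 46000.0 * 2000.0^3 / (3 * 210000.0 * 157498973.25)
= 3.7088 mm

3.7088 mm


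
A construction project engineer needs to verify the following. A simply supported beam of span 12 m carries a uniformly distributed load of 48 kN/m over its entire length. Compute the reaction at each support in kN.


Total load = w * L = 48 * 12 = 576 kN
By symmetry, each reaction R = total / 2 = 576 / 2 = 288.0 kN

288.0 kN


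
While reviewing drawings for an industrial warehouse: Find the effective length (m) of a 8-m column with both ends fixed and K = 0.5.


L_eff = K * L
= 0.5 * 8
= 4.0 m

4.0 m


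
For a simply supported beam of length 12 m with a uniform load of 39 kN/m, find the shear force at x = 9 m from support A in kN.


R_A = w * L / 2 = 39 * 12 / 2 = 234.0 kN
V(x) = R_A - w * x = 234.0 - 39 * 9
= -117.0 kN

-117.0 kN


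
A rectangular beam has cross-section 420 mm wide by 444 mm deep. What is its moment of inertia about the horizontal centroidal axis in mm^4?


I = b * h^3 / 12
= 420 * 444^3 / 12
= 420 * 87528384 / 12
= 3063493440.0 mm^4

3063493440.0 mm^4


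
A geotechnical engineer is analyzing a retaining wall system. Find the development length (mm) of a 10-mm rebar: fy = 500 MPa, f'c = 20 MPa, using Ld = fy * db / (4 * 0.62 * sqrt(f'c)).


Ld = (fy * db) / (4 * 0.62 * sqrt(f'c))
= (500 * 10) / (4 * 0.62 * sqrt(20))
= 5000 / 11.0909
= 450.82 mm

450.82 mm


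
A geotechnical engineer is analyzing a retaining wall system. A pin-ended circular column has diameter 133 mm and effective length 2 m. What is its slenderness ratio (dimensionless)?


Radius of gyration r = d / 4 = 133 / 4 = 33.25 mm
L_eff = 2000.0 mm
Slenderness ratio = L / r = 2000.0 / 33.25 = 60.15 (dimensionless)

60.15 (dimensionless)


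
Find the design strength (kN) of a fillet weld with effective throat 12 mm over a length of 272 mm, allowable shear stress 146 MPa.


Strength = throat * length * allowable stress
= 12 * 272 * 146 N
= 476544 N
= 476.54 kN

476.54 kN


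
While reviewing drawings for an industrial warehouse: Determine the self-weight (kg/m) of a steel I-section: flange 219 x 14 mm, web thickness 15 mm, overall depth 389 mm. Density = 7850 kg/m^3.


A_flanges = 2 * 219 * 14 = 6132 mm^2
A_web = (389 - 2 * 14) * 15 = 5415 mm^2
A_total = 6132 + 5415 = 11547 mm^2 = 0.011547 m^2
Weight = rho * A = 7850 * 0.011547 = 90.644 kg/m

90.644 kg/m


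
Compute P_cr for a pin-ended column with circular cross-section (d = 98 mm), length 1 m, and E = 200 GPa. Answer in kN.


I = pi * d^4 / 64 = 4527664.12 mm^4
L = 1000.0 mm
P_cr = pi^2 * E * I / L^2
= 9.8696 * 200000.0 * 4527664.12 / 1000.0^2
= 8937250.74 N = 8937.2507 kN

8937.2507 kN


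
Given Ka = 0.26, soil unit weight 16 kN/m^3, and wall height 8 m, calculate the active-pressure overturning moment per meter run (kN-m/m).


Pa = 0.5 * Ka * gamma * H^2
= 0.5 * 0.26 * 16 * 8^2
= 133.12 kN/m
Arm = H / 3 = 8 / 3 = 2.6667 m
Mo = Pa * arm = Pa * H / 3 = 133.12 * 8 / 3 = 354.9867 kN-m/m

354.9867 kN-m/m


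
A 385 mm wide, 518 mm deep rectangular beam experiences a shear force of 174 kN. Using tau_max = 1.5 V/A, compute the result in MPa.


A = b * h = 385 * 518 = 199430 mm^2
V = 174 kN = 174000.0 N
tau_max = 1.5 * V / A = 1.5 * 174000.0 / 199430
= 1.3087 MPa

1.3087 MPa


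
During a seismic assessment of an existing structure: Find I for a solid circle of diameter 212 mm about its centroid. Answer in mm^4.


r = d / 2 = 212 / 2 = 106.0 mm
I = pi * r^4 / 4 = pi * 106.0^4 / 4
= 99154708.57 mm^4

99154708.57 mm^4


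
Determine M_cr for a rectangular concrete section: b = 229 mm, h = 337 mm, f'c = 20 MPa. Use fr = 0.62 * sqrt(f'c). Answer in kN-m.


fr = 0.62 * sqrt(20) = 0.62 * 4.4721 = 2.7727 MPa
I = 229 * 337^3 / 12 = 730371703.08 mm^4
y_t = 168.5 mm
M_cr = fr * I / y_t = 2.7727 * 730371703.08 / 168.5 N-mm
= 12.0185 kN-m

12.0185 kN-m


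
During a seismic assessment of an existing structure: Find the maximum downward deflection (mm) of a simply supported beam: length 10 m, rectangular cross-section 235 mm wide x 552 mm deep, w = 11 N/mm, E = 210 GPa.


I = 235 * 552^3 / 12 = 3293850240.0 mm^4
L = 10000.0 mm, w = 11 N/mm, E = 210000.0 MPa
delta = 5 * w * L^4 / (384 * E * I)
= 5 * 11 * 10000.0^4 / (384 * 210000.0 * 3293850240.0)
= 2.0707 mm

2.0707 mm


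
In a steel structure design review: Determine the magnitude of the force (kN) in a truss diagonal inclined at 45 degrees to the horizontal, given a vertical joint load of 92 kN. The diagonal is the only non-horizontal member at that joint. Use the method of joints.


At the joint, only the diagonal has a vertical component, so vertical equilibrium gives:
F * sin(45) = 92
F = 92 / sin(45)
= 92 / 0.707107
= 130.11 kN

130.11 kN


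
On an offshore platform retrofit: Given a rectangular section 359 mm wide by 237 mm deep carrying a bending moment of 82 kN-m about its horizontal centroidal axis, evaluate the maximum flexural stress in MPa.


I = b * h^3 / 12 = 359 * 237^3 / 12 = 398252252.25 mm^4
y = h / 2 = 237 / 2 = 118.5 mm
M = 82 kN-m = 82000000.0 N-mm
sigma = M * y / I = 82000000.0 * 118.5 / 398252252.25
= 24.4 MPa

24.4 MPa


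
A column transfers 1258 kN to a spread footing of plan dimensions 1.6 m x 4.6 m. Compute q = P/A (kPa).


A = 1.6 * 4.6 = 7.36 m^2
q = P / A = 1258 / 7.36
= 170.9239 kPa

170.9239 kPa


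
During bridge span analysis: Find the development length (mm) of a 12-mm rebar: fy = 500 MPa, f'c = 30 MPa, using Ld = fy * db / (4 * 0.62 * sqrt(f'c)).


Ld = (fy * db) / (4 * 0.62 * sqrt(f'c))
= (500 * 12) / (4 * 0.62 * sqrt(30))
= 6000 / 13.5835
= 441.71 mm

441.71 mm


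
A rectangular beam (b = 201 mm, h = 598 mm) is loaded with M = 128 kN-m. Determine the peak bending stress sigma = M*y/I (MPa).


I = b * h^3 / 12 = 201 * 598^3 / 12 = 3581940466.0 mm^4
y = h / 2 = 598 / 2 = 299.0 mm
M = 128 kN-m = 128000000.0 N-mm
sigma = M * y / I = 128000000.0 * 299.0 / 3581940466.0
= 10.68 MPa

10.68 MPa


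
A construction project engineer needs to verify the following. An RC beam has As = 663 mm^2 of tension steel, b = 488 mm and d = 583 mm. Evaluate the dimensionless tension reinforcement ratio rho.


rho = As / (b * d)
= 663 / (488 * 583)
= 663 / 284504
= 0.00233 (dimensionless)

0.00233 (dimensionless)


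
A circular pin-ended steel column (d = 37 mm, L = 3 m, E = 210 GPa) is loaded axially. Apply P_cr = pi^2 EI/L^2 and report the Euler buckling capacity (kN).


I = pi * d^4 / 64 = 91997.66 mm^4
L = 3000.0 mm
P_cr = pi^2 * E * I / L^2
= 9.8696 * 210000.0 * 91997.66 / 3000.0^2
= 21186.21 N = 21.1862 kN

21.1862 kN


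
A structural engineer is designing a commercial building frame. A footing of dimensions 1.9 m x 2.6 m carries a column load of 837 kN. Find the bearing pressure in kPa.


A = 1.9 * 2.6 = 4.94 m^2
q = P / A = 837 / 4.94
= 169.4332 kPa

169.4332 kPa


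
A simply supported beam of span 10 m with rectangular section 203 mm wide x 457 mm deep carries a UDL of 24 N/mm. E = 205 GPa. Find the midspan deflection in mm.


I = 203 * 457^3 / 12 = 1614594214.92 mm^4
L = 10000.0 mm, w = 24 N/mm, E = 205000.0 MPa
delta = 5 * w * L^4 / (384 * E * I)
= 5 * 24 * 10000.0^4 / (384 * 205000.0 * 1614594214.92)
= 9.4413 mm

9.4413 mm


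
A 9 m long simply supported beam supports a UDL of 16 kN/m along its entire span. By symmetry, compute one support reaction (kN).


Total load = w * L = 16 * 9 = 144 kN
By symmetry, each reaction R = total / 2 = 144 / 2 = 72.0 kN

72.0 kN


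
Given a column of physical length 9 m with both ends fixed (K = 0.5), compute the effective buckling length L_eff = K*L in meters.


L_eff = K * L
= 0.5 * 9
= 4.5 m

4.5 m


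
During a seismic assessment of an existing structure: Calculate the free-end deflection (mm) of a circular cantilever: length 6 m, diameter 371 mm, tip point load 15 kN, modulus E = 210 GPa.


I = pi * d^4 / 64 = pi * 371^4 / 64 = 929962715.94 mm^4
L = 6000.0 mm, P = 15000.0 N, E = 210000.0 MPa
delta = P * L^3 / (3 * E * I)
= 15000.0 * 6000.0^3 / (3 * 210000.0 * 929962715.94)
= 5.5302 mm

5.5302 mm


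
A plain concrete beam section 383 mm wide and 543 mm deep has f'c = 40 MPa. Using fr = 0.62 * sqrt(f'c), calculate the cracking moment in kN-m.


fr = 0.62 * sqrt(40) = 0.62 * 6.3246 = 3.9212 MPa
I = 383 * 543^3 / 12 = 5109954306.75 mm^4
y_t = 271.5 mm
M_cr = fr * I / y_t = 3.9212 * 5109954306.75 / 271.5 N-mm
= 73.8021 kN-m

73.8021 kN-m


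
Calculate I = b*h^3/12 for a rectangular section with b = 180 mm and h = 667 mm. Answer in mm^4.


I = b * h^3 / 12
= 180 * 667^3 / 12
= 180 * 296740963 / 12
= 4451114445.0 mm^4

4451114445.0 mm^4


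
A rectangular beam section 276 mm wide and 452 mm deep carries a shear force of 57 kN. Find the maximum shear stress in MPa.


A = b * h = 276 * 452 = 124752 mm^2
V = 57 kN = 57000.0 N
tau_max = 1.5 * V / A = 1.5 * 57000.0 / 124752
= 0.6854 MPa

0.6854 MPa


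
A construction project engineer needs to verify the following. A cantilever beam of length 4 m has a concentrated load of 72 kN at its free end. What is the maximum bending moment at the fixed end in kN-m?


For a cantilever with a point load at the free end:
M_max = P * L = 72 * 4 = 288 kN-m

288 kN-m


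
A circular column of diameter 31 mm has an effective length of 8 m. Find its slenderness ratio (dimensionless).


Radius of gyration r = d / 4 = 31 / 4 = 7.75 mm
L_eff = 8000.0 mm
Slenderness ratio = L / r = 8000.0 / 7.75 = 1032.26 (dimensionless)

1032.26 (dimensionless)


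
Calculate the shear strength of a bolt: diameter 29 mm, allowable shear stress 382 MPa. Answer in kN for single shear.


A = pi * d^2 / 4 = pi * 29^2 / 4 = 660.5199 mm^2
V = f_v * A / 1000 = 382 * 660.5199 / 1000
= 252.3186 kN

252.3186 kN


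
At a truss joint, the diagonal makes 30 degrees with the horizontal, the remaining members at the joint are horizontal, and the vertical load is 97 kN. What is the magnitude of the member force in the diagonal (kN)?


At the joint, only the diagonal has a vertical component, so vertical equilibrium gives:
F * sin(30) = 97
F = 97 / sin(30)
= 97 / 0.5
= 194.0 kN

194.0 kN


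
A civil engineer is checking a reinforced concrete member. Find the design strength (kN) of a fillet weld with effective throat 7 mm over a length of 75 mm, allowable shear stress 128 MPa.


Strength = throat * length * allowable stress
= 7 * 75 * 128 N
= 67200 N
= 67.2 kN

67.2 kN


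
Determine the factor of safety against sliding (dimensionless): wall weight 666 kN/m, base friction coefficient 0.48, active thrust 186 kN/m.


Resisting force = mu * W = 0.48 * 666 = 319.68 kN/m
FOS = Resisting / Driving = 319.68 / 186
= 1.7187 (dimensionless)

1.7187 (dimensionless)


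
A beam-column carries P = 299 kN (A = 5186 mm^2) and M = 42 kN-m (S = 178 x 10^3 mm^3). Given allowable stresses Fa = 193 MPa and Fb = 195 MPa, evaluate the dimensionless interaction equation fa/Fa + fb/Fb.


f_a = P / A = 299000.0 / 5186 = 57.6552 MPa
f_b = M / S = 42000000.0 / 178000.0 = 235.9551 MPa
Ratio = f_a / Fa + f_b / Fb
= 57.6552 / 193 + 235.9551 / 195
= 1.5088 (dimensionless)

1.5088 (dimensionless)


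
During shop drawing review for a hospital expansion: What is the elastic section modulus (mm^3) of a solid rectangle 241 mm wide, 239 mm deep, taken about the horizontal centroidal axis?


S = b * h^2 / 6
= 241 * 239^2 / 6
= 241 * 57121 / 6
= 2294360.17 mm^3

2294360.17 mm^3


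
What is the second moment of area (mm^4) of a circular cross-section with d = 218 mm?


r = d / 2 = 218 / 2 = 109.0 mm
I = pi * r^4 / 4 = pi * 109.0^4 / 4
= 110865360.4 mm^4

110865360.4 mm^4


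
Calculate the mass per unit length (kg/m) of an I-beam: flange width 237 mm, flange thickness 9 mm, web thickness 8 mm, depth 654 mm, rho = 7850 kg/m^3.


A_flanges = 2 * 237 * 9 = 4266 mm^2
A_web = (654 - 2 * 9) * 8 = 5088 mm^2
A_total = 4266 + 5088 = 9354 mm^2 = 0.009354 m^2
Weight = rho * A = 7850 * 0.009354 = 73.4289 kg/m

73.4289 kg/m


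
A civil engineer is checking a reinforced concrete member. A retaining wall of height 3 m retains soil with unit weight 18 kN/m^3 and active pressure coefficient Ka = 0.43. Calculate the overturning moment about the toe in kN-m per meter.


Pa = 0.5 * Ka * gamma * H^2
= 0.5 * 0.43 * 18 * 3^2
= 34.83 kN/m
Arm = H / 3 = 3 / 3 = 1.0 m
Mo = Pa * arm = Pa * H / 3 = 34.83 * 3 / 3 = 34.83 kN-m/m

34.83 kN-m/m


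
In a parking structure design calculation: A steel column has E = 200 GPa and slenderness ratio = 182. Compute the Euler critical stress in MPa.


sigma_cr = pi^2 * E / lambda^2
= 9.8696 * 200000.0 / 182^2
= 9.8696 * 200000.0 / 33124
= 59.5919 MPa

59.5919 MPa


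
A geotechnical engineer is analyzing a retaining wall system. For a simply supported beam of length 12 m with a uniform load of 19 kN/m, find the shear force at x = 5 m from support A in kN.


R_A = w * L / 2 = 19 * 12 / 2 = 114.0 kN
V(x) = R_A - w * x = 114.0 - 19 * 5
= 19.0 kN

19.0 kN


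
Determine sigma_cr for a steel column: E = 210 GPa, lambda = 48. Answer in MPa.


sigma_cr = pi^2 * E / lambda^2
= 9.8696 * 210000.0 / 48^2
= 9.8696 * 210000.0 / 2304
= 899.5733 MPa

899.5733 MPa


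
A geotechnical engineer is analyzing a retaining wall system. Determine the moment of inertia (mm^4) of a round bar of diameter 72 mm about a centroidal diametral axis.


r = d / 2 = 72 / 2 = 36.0 mm
I = pi * r^4 / 4 = pi * 36.0^4 / 4
= 1319167.32 mm^4

1319167.32 mm^4


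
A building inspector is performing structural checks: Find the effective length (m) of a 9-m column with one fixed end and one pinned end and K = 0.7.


L_eff = K * L
= 0.7 * 9
= 6.3 m

6.3 m


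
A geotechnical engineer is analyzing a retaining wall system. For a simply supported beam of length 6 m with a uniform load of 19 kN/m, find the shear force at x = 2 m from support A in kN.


R_A = w * L / 2 = 19 * 6 / 2 = 57.0 kN
V(x) = R_A - w * x = 57.0 - 19 * 2
= 19.0 kN

19.0 kN


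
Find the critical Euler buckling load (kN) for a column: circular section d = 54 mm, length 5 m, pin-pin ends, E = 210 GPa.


I = pi * d^4 / 64 = 417392.79 mm^4
L = 5000.0 mm
P_cr = pi^2 * E * I / L^2
= 9.8696 * 210000.0 * 417392.79 / 5000.0^2
= 34603.81 N = 34.6038 kN

34.6038 kN


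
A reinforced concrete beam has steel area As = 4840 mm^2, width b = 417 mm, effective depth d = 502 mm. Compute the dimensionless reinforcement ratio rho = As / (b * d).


rho = As / (b * d)
= 4840 / (417 * 502)
= 4840 / 209334
= 0.023121 (dimensionless)

0.023121 (dimensionless)


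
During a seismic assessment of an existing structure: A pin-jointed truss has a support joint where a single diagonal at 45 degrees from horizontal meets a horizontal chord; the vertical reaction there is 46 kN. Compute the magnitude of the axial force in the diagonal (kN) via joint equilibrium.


At the joint, only the diagonal has a vertical component, so vertical equilibrium gives:
F * sin(45) = 46
F = 46 / sin(45)
= 46 / 0.707107
= 65.05 kN

65.05 kN


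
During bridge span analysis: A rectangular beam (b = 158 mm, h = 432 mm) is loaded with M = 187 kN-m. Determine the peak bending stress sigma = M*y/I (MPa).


I = b * h^3 / 12 = 158 * 432^3 / 12 = 1061517312.0 mm^4
y = h / 2 = 432 / 2 = 216.0 mm
M = 187 kN-m = 187000000.0 N-mm
sigma = M * y / I = 187000000.0 * 216.0 / 1061517312.0
= 38.05 MPa

38.05 MPa


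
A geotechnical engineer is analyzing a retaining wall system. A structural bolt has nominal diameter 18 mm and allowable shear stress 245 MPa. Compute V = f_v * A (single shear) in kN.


A = pi * d^2 / 4 = pi * 18^2 / 4 = 254.469 mm^2
V = f_v * A / 1000 = 245 * 254.469 / 1000
= 62.3449 kN

62.3449 kN


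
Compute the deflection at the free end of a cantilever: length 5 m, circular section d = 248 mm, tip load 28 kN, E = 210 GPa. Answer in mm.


I = pi * d^4 / 64 = pi * 248^4 / 64 = 185684914.5 mm^4
L = 5000.0 mm, P = 28000.0 N, E = 210000.0 MPa
delta = P * L^3 / (3 * E * I)
= 28000.0 * 5000.0^3 / (3 * 210000.0 * 185684914.5)
= 29.9193 mm

29.9193 mm


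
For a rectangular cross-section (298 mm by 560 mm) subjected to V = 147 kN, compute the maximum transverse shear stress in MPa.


A = b * h = 298 * 560 = 166880 mm^2
V = 147 kN = 147000.0 N
tau_max = 1.5 * V / A = 1.5 * 147000.0 / 166880
= 1.3213 MPa

1.3213 MPa


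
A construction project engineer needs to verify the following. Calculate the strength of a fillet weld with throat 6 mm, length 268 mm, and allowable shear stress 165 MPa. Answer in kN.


Strength = throat * length * allowable stress
= 6 * 268 * 165 N
= 265320 N
= 265.32 kN

265.32 kN


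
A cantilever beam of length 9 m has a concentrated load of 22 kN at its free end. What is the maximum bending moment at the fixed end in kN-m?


For a cantilever with a point load at the free end:
M_max = P * L = 22 * 9 = 198 kN-m

198 kN-m


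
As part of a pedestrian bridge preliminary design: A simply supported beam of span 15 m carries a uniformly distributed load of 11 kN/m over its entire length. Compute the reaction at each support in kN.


Total load = w * L = 11 * 15 = 165 kN
By symmetry, each reaction R = total / 2 = 165 / 2 = 82.5 kN

82.5 kN


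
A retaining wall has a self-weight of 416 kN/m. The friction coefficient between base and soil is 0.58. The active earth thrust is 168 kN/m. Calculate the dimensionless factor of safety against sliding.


Resisting force = mu * W = 0.58 * 416 = 241.28 kN/m
FOS = Resisting / Driving = 241.28 / 168
= 1.4362 (dimensionless)

1.4362 (dimensionless)


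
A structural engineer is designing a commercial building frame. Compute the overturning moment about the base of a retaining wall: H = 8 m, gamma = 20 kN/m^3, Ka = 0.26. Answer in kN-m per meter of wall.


Pa = 0.5 * Ka * gamma * H^2
= 0.5 * 0.26 * 20 * 8^2
= 166.4 kN/m
Arm = H / 3 = 8 / 3 = 2.6667 m
Mo = Pa * arm = Pa * H / 3 = 166.4 * 8 / 3 = 443.7333 kN-m/m

443.7333 kN-m/m


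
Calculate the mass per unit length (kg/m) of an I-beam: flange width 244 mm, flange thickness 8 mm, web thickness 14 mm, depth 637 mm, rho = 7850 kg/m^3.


A_flanges = 2 * 244 * 8 = 3904 mm^2
A_web = (637 - 2 * 8) * 14 = 8694 mm^2
A_total = 3904 + 8694 = 12598 mm^2 = 0.012598 m^2
Weight = rho * A = 7850 * 0.012598 = 98.8943 kg/m

98.8943 kg/m


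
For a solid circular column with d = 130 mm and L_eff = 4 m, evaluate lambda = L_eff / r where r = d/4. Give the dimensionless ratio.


Radius of gyration r = d / 4 = 130 / 4 = 32.5 mm
L_eff = 4000.0 mm
Slenderness ratio = L / r = 4000.0 / 32.5 = 123.08 (dimensionless)

123.08 (dimensionless)


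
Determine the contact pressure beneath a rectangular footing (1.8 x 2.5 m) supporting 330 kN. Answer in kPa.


A = 1.8 * 2.5 = 4.5 m^2
q = P / A = 330 / 4.5
= 73.3333 kPa

73.3333 kPa


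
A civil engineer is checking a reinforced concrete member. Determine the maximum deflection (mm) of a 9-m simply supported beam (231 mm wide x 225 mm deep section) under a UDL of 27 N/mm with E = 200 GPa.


I = 231 * 225^3 / 12 = 219269531.25 mm^4
L = 9000.0 mm, w = 27 N/mm, E = 200000.0 MPa
delta = 5 * w * L^4 / (384 * E * I)
= 5 * 27 * 9000.0^4 / (384 * 200000.0 * 219269531.25)
= 52.5974 mm

52.5974 mm


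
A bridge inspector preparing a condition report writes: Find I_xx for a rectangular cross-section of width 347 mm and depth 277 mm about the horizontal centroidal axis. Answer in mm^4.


I = b * h^3 / 12
= 347 * 277^3 / 12
= 347 * 21253933 / 12
= 614592895.92 mm^4

614592895.92 mm^4


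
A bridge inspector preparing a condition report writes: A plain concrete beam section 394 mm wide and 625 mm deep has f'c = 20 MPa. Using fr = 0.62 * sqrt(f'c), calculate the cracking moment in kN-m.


fr = 0.62 * sqrt(20) = 0.62 * 4.4721 = 2.7727 MPa
I = 394 * 625^3 / 12 = 8015950520.83 mm^4
y_t = 312.5 mm
M_cr = fr * I / y_t = 2.7727 * 8015950520.83 / 312.5 N-mm
= 71.1233 kN-m

71.1233 kN-m


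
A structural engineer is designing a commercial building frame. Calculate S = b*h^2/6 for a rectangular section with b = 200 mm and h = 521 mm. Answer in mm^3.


S = b * h^2 / 6
= 200 * 521^2 / 6
= 200 * 271441 / 6
= 9048033.33 mm^3

9048033.33 mm^3


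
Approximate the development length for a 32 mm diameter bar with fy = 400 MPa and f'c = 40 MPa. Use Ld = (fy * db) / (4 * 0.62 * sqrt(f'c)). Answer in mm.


Ld = (fy * db) / (4 * 0.62 * sqrt(f'c))
= (400 * 32) / (4 * 0.62 * sqrt(40))
= 12800 / 15.6849
= 816.07 mm

816.07 mm


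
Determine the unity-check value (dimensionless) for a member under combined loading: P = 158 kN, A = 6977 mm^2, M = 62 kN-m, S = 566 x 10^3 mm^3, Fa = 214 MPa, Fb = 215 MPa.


f_a = P / A = 158000.0 / 6977 = 22.6458 MPa
f_b = M / S = 62000000.0 / 566000.0 = 109.5406 MPa
Ratio = f_a / Fa + f_b / Fb
= 22.6458 / 214 + 109.5406 / 215
= 0.6153 (dimensionless)

0.6153 (dimensionless)


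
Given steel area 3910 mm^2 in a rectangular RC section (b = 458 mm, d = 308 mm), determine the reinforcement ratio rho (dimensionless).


rho = As / (b * d)
= 3910 / (458 * 308)
= 3910 / 141064
= 0.027718 (dimensionless)

0.027718 (dimensionless)


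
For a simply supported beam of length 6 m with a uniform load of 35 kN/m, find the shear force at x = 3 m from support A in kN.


R_A = w * L / 2 = 35 * 6 / 2 = 105.0 kN
V(x) = R_A - w * x = 105.0 - 35 * 3
= 0.0 kN

0.0 kN


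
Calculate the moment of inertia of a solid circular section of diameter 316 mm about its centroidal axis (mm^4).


r = d / 2 = 316 / 2 = 158.0 mm
I = pi * r^4 / 4 = pi * 158.0^4 / 4
= 489461153.31 mm^4

489461153.31 mm^4


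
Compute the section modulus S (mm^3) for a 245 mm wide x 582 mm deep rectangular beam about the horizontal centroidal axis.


S = b * h^2 / 6
= 245 * 582^2 / 6
= 245 * 338724 / 6
= 13831230.0 mm^3

13831230.0 mm^3


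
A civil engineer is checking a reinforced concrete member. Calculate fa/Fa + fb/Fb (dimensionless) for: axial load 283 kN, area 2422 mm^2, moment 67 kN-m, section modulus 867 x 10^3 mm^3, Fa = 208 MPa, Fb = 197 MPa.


f_a = P / A = 283000.0 / 2422 = 116.8456 MPa
f_b = M / S = 67000000.0 / 867000.0 = 77.278 MPa
Ratio = f_a / Fa + f_b / Fb
= 116.8456 / 208 + 77.278 / 197
= 0.954 (dimensionless)

0.954 (dimensionless)


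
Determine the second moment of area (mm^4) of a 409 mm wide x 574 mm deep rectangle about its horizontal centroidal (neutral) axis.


I = b * h^3 / 12
= 409 * 574^3 / 12
= 409 * 189119224 / 12
= 6445813551.33 mm^4

6445813551.33 mm^4


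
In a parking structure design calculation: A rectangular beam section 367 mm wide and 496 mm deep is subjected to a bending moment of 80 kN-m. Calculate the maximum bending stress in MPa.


I = b * h^3 / 12 = 367 * 496^3 / 12 = 3731898709.33 mm^4
y = h / 2 = 496 / 2 = 248.0 mm
M = 80 kN-m = 80000000.0 N-mm
sigma = M * y / I = 80000000.0 * 248.0 / 3731898709.33
= 5.32 MPa

5.32 MPa


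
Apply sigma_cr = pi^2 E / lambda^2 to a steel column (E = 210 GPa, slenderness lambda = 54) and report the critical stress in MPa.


sigma_cr = pi^2 * E / lambda^2
= 9.8696 * 210000.0 / 54^2
= 9.8696 * 210000.0 / 2916
= 710.774 MPa

710.774 MPa


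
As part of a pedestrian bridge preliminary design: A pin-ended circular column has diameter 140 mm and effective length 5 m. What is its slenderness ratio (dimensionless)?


Radius of gyration r = d / 4 = 140 / 4 = 35.0 mm
L_eff = 5000.0 mm
Slenderness ratio = L / r = 5000.0 / 35.0 = 142.86 (dimensionless)

142.86 (dimensionless)


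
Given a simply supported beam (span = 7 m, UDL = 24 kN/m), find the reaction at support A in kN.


Total load = w * L = 24 * 7 = 168 kN
By symmetry, each reaction R = total / 2 = 168 / 2 = 84.0 kN

84.0 kN


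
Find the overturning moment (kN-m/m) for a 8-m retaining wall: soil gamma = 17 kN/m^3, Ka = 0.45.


Pa = 0.5 * Ka * gamma * H^2
= 0.5 * 0.45 * 17 * 8^2
= 244.8 kN/m
Arm = H / 3 = 8 / 3 = 2.6667 m
Mo = Pa * arm = Pa * H / 3 = 244.8 * 8 / 3 = 652.8 kN-m/m

652.8 kN-m/m


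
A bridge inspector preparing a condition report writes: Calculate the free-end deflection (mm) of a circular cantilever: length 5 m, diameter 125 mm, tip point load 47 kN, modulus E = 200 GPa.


I = pi * d^4 / 64 = pi * 125^4 / 64 = 11984224.91 mm^4
L = 5000.0 mm, P = 47000.0 N, E = 200000.0 MPa
delta = P * L^3 / (3 * E * I)
= 47000.0 * 5000.0^3 / (3 * 200000.0 * 11984224.91)
= 817.0463 mm

817.0463 mm


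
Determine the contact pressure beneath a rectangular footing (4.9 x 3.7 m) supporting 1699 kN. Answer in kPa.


A = 4.9 * 3.7 = 18.13 m^2
q = P / A = 1699 / 18.13
= 93.7121 kPa

93.7121 kPa


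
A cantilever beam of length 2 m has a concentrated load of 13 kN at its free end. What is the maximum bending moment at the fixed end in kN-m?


For a cantilever with a point load at the free end:
M_max = P * L = 13 * 2 = 26 kN-m

26 kN-m
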